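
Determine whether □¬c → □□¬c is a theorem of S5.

Valid in S5

Tableau for the negation ¬(□¬c → □□¬c):
1. ¬(□¬c → □□¬c), u
2. □¬c, u   [¬→-rule on 1]
3. ¬□□¬c, u   [¬→-rule on 1]
4. ¬c, u   [□-rule on 2 via uRu]
5. ¬□¬c, v   [¬□-rule on 3: fresh world v, uRv]
6. ¬c, v   [□-rule on 2 via uRv]
7. c, w   [¬□-rule on 5: fresh world w, vRw]
8. ¬c, w   [□-rule on 2 via uRw]
Accessibility: uRu, uRv, uRw, vRu, vRv, vRw, wRu, wRv, wRw
Branch closes: c and ¬c both at w.
Every branch of the negation's tableau closes; the branch above is one of them.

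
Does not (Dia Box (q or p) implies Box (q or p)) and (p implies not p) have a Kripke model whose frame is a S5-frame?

Unsatisfiable

1. not (Dia Box (q or p) implies Box (q or p)) and (p implies not p), w0
2. not (Dia Box (q or p) implies Box (q or p)), w0   [and-rule on 1]
3. p implies not p, w0   [and-rule on 1]
4. Dia Box (q or p), w0   [neg-implies-rule on 2]
5. not Box (q or p), w0   [neg-implies-rule on 2]
6. not p, w0   [implies-rule on 3 (branches; this branch)]
7. Box (q or p), w1   [Dia-rule on 4: fresh world w1, w0Rw1]
8. q or p, w0   [Box-rule on 7 via w1Rw0]
9. q or p, w1   [Box-rule on 7 via w1Rw1]
10. q, w0   [or-rule on 8 (branches; this branch)]
11. p, w1   [or-rule on 9 (branches; this branch)]
12. not (q or p), w2   [neg-Box-rule on 5: fresh world w2, w0Rw2]
13. not q, w2   [neg-or-rule on 12]
14. not p, w2   [neg-or-rule on 12]
15. q or p, w2   [Box-rule on 7 via w1Rw2]
16. p, w2   [or-rule on 15 (branches; this branch)]
Accessibility: w0Rw0, w0Rw1, w0Rw2, w1Rw0, w1Rw1, w1Rw2, w2Rw0, w2Rw1, w2Rw2
Branch closes: p and not p both at w2.
All branches of the tableau close; one closing branch shown above.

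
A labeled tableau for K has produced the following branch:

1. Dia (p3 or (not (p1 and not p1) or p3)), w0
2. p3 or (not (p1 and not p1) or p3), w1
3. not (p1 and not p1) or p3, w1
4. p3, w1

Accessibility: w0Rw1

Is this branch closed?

No atom appears with both signs at the same world.

No, open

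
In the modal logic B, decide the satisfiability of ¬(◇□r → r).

1. ¬(◇□r → r), u
2. ◇□r, u   [¬→-rule on 1]
3. ¬r, u   [¬→-rule on 1]
4. □r, v   [◇-rule on 2: fresh world v, uRv]
5. r, u   [□-rule on 4 via vRu]
Accessibility: uRu, uRv, vRu, vRv
Branch closes: r and ¬r both at u.
Every branch closes; the branch above is one of them.

No, unsatisfiable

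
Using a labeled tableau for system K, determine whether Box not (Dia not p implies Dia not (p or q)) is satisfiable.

1. Box not (Dia not p implies Dia not (p or q)), 0

Satisfiable (open branch found)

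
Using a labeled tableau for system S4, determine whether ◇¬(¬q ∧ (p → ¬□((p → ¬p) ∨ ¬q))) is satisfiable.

Satisfiable

1. ◇¬(¬q ∧ (p → ¬□((p → ¬p) ∨ ¬q))), 0
2. ¬(¬q ∧ (p → ¬□((p → ¬p) ∨ ¬q))), 1
3. ¬(p → ¬□((p → ¬p) ∨ ¬q)), 1
4. p, 1
5. □((p → ¬p) ∨ ¬q), 1
6. (p → ¬p) ∨ ¬q, 1
7. ¬q, 1
Accessibility: 0R0, 0R1, 1R1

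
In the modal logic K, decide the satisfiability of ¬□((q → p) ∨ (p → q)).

Unsatisfiable

1. ¬□((q → p) ∨ (p → q)), 0
2. ¬((q → p) ∨ (p → q)), 1
3. ¬(q → p), 1
4. ¬(p → q), 1
5. q, 1
6. ¬p, 1
7. p, 1
8. ¬q, 1
Accessibility: 0R1
Branch closes: p and ¬p both at 1.
All branches of the tableau close; one closing branch shown above.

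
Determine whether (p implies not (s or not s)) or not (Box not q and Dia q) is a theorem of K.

Tableau for the negation not ((p implies not (s or not s)) or not (Box not q and Dia q)):
1. not ((p implies not (s or not s)) or not (Box not q and Dia q)), u
2. not (p implies not (s or not s)), u
3. Box not q and Dia q, u
4. p, u
5. s or not s, u
6. Box not q, u
7. Dia q, u
8. not s, u
9. q, v
10. not q, v
Accessibility: uRv
Branch closes: q and not q both at v.
All branches of the negation close; one closing branch shown above.

Valid in K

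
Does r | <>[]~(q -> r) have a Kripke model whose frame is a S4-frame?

Yes, satisfiable

1. r | <>[]~(q -> r), 0
2. <>[]~(q -> r), 0
3. []~(q -> r), 1
4. ~(q -> r), 1
5. q, 1
6. ~r, 1
Accessibility: 0R0, 0R1, 1R1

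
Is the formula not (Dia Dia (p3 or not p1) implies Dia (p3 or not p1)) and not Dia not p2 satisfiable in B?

Satisfiable

1. not (Dia Dia (p3 or not p1) implies Dia (p3 or not p1)) and not Dia not p2, 0
2. not (Dia Dia (p3 or not p1) implies Dia (p3 or not p1)), 0
3. not Dia not p2, 0
4. Dia Dia (p3 or not p1), 0
5. not Dia (p3 or not p1), 0
6. p2, 0
7. not (p3 or not p1), 0
8. not p3, 0
9. p1, 0
10. Dia (p3 or not p1), 1
11. p2, 1
12. not (p3 or not p1), 1
13. not p3, 1
14. p1, 1
15. p3 or not p1, 2
16. not p1, 2
Accessibility: 0R0, 0R1, 1R0, 1R1, 1R2, 2R1, 2R2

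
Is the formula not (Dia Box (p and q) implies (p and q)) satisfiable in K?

1. not (Dia Box (p and q) implies (p and q)), u
2. Dia Box (p and q), u
3. not (p and q), u
4. not q, u
5. Box (p and q), v
Accessibility: uRv

Satisfiable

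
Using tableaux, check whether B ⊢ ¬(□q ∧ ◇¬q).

Tableau for the negation □q ∧ ◇¬q:
1. □q ∧ ◇¬q, w0
2. □q, w0
3. ◇¬q, w0
4. q, w0
5. ¬q, w1
6. q, w1
Accessibility: w0Rw0, w0Rw1, w1Rw0, w1Rw1
Branch closes: q and ¬q both at w1.
All branches of the negation close; one closing branch shown above.

Valid in B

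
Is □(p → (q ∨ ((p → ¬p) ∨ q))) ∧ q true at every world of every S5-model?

Tableau for the negation ¬(□(p → (q ∨ ((p → ¬p) ∨ q))) ∧ q):
1. ¬(□(p → (q ∨ ((p → ¬p) ∨ q))) ∧ q), w0
2. ¬q, w0
Accessibility: w0Rw0
The negation has an open branch (countermodel exists).

No, not valid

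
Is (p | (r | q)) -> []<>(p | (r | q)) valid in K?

Tableau for the negation ~((p | (r | q)) -> []<>(p | (r | q))):
1. ~((p | (r | q)) -> []<>(p | (r | q))), u
2. p | (r | q), u   [~->-rule on 1]
3. ~[]<>(p | (r | q)), u   [~->-rule on 1]
4. r | q, u   [|-rule on 2 (branches; this branch)]
5. q, u   [|-rule on 4 (branches; this branch)]
6. ~<>(p | (r | q)), v   [~[]-rule on 3: fresh world v, uRv]
Accessibility: uRv
The negation has an open branch (countermodel exists).

Invalid (countermodel exists)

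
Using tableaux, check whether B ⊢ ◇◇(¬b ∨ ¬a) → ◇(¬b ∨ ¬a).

Tableau for the negation ¬(◇◇(¬b ∨ ¬a) → ◇(¬b ∨ ¬a)):
1. ¬(◇◇(¬b ∨ ¬a) → ◇(¬b ∨ ¬a)), w0
2. ◇◇(¬b ∨ ¬a), w0   [¬→-rule on 1]
3. ¬◇(¬b ∨ ¬a), w0   [¬→-rule on 1]
4. ¬(¬b ∨ ¬a), w0   [¬◇-rule on 3 via w0Rw0]
5. b, w0   [¬∨-rule on 4]
6. a, w0   [¬∨-rule on 4]
7. ◇(¬b ∨ ¬a), w1   [◇-rule on 2: fresh world w1, w0Rw1]
8. ¬(¬b ∨ ¬a), w1   [¬◇-rule on 3 via w0Rw1]
9. b, w1   [¬∨-rule on 8]
10. a, w1   [¬∨-rule on 8]
11. ¬b ∨ ¬a, w2   [◇-rule on 7: fresh world w2, w1Rw2]
12. ¬a, w2   [∨-rule on 11 (branches; this branch)]
Accessibility: w0Rw0, w0Rw1, w1Rw0, w1Rw1, w1Rw2, w2Rw1, w2Rw2
The negation has an open branch (countermodel exists).

Not valid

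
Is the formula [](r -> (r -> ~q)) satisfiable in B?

1. [](r -> (r -> ~q)), w0
2. r -> (r -> ~q), w0   [[]-rule on 1 via w0Rw0]
3. r -> ~q, w0   [->-rule on 2 (branches; this branch)]
4. ~q, w0   [->-rule on 3 (branches; this branch)]
Accessibility: w0Rw0

Satisfiable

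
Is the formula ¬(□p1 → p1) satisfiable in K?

Yes, satisfiable

1. ¬(□p1 → p1), w0
2. □p1, w0
3. ¬p1, w0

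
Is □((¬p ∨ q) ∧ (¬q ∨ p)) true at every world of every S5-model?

Tableau for the negation ¬□((¬p ∨ q) ∧ (¬q ∨ p)):
1. ¬□((¬p ∨ q) ∧ (¬q ∨ p)), u
2. ¬((¬p ∨ q) ∧ (¬q ∨ p)), v   [¬□-rule on 1: fresh world v, uRv]
3. ¬(¬q ∨ p), v   [¬∧-rule on 2 (branches; this branch)]
4. q, v   [¬∨-rule on 3]
5. ¬p, v   [¬∨-rule on 3]
Accessibility: uRu, uRv, vRu, vRv
The negation has an open branch (countermodel exists).

No, not valid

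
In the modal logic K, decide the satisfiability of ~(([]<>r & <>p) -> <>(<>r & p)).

1. ~(([]<>r & <>p) -> <>(<>r & p)), w0
2. []<>r & <>p, w0
3. ~<>(<>r & p), w0
4. []<>r, w0
5. <>p, w0
6. p, w1
7. ~(<>r & p), w1
8. <>r, w1
9. ~<>r, w1
10. r, w2
11. ~r, w2
Accessibility: w0Rw1, w1Rw2
Branch closes: r and ~r both at w2.
(One branch shown.) All branches close.

Unsatisfiable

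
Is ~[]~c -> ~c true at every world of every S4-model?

Tableau for the negation ~(~[]~c -> ~c):
1. ~(~[]~c -> ~c), 0
2. ~[]~c, 0   [~->-rule on 1]
3. c, 0   [~->-rule on 1]
4. c, 1   [~[]-rule on 2: fresh world 1, 0R1]
Accessibility: 0R0, 0R1, 1R1
The negation has an open branch (countermodel exists).

Not valid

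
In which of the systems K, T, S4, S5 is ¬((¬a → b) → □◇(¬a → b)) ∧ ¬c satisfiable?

K, T, S4

S4-tableau for the formula:
1. ¬((¬a → b) → □◇(¬a → b)) ∧ ¬c, u
2. ¬((¬a → b) → □◇(¬a → b)), u
3. ¬c, u
4. ¬a → b, u
5. ¬□◇(¬a → b), u
6. b, u
7. ¬◇(¬a → b), v
8. ¬(¬a → b), v
9. ¬a, v
10. ¬b, v
Accessibility: uRu, uRv, vRv
Complete open branch: satisfiable in S4, hence also in K, T (this S4-model is also a K-model and a T-model).
S5-tableau for the formula:
1. ¬((¬a → b) → □◇(¬a → b)) ∧ ¬c, u
2. ¬((¬a → b) → □◇(¬a → b)), u
3. ¬c, u
4. ¬a → b, u
5. ¬□◇(¬a → b), u
6. b, u
7. ¬◇(¬a → b), v
8. ¬(¬a → b), u
9. ¬a, u
10. ¬b, u
Accessibility: uRu, uRv, vRu, vRv
Branch closes: b and ¬b both at u.
Every branch closes (one shown): unsatisfiable in S5.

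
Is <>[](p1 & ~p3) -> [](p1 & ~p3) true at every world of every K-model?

Tableau for the negation ~(<>[](p1 & ~p3) -> [](p1 & ~p3)):
1. ~(<>[](p1 & ~p3) -> [](p1 & ~p3)), w0
2. <>[](p1 & ~p3), w0
3. ~[](p1 & ~p3), w0
4. [](p1 & ~p3), w1
5. ~(p1 & ~p3), w2
6. p3, w2
Accessibility: w0Rw1, w0Rw2
The negation has an open branch (countermodel exists).

Invalid (countermodel exists)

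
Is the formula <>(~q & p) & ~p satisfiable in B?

Satisfiable (open branch found)

1. <>(~q & p) & ~p, w0
2. <>(~q & p), w0
3. ~p, w0
4. ~q & p, w1
5. ~q, w1
6. p, w1
Accessibility: w0Rw0, w0Rw1, w1Rw0, w1Rw1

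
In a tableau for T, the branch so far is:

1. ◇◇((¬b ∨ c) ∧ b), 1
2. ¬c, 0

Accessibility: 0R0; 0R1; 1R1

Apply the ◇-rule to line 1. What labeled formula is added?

a fresh world 2 with 1R2, and ◇((¬b ∨ c) ∧ b) at 2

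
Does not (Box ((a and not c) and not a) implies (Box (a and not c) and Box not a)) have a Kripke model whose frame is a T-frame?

Unsatisfiable

1. not (Box ((a and not c) and not a) implies (Box (a and not c) and Box not a)), 0
2. Box ((a and not c) and not a), 0   [neg-implies-rule on 1]
3. not (Box (a and not c) and Box not a), 0   [neg-implies-rule on 1]
4. (a and not c) and not a, 0   [Box-rule on 2 via 0R0]
5. a and not c, 0   [and-rule on 4]
6. not a, 0   [and-rule on 4]
7. a, 0   [and-rule on 5]
8. not c, 0   [and-rule on 5]
Accessibility: 0R0
Branch closes: a and not a both at 0.
Every branch closes; the branch above is one of them.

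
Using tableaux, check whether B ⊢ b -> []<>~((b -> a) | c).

Invalid (countermodel exists)

Tableau for the negation ~(b -> []<>~((b -> a) | c)):
1. ~(b -> []<>~((b -> a) | c)), w0
2. b, w0
3. ~[]<>~((b -> a) | c), w0
4. ~<>~((b -> a) | c), w1
5. (b -> a) | c, w0
6. (b -> a) | c, w1
7. c, w0
8. c, w1
Accessibility: w0Rw0, w0Rw1, w1Rw0, w1Rw1
The negation has an open branch (countermodel exists).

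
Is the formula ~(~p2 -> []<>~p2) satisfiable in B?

1. ~(~p2 -> []<>~p2), 0
2. ~p2, 0
3. ~[]<>~p2, 0
4. ~<>~p2, 1
5. p2, 0
Accessibility: 0R0, 0R1, 1R0, 1R1
Branch closes: p2 and ~p2 both at 0.
Every branch closes; the branch above is one of them.

Unsatisfiable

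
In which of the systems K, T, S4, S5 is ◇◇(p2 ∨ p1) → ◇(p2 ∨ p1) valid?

S4, S5

T-tableau for the negation ¬(◇◇(p2 ∨ p1) → ◇(p2 ∨ p1)):
1. ¬(◇◇(p2 ∨ p1) → ◇(p2 ∨ p1)), u
2. ◇◇(p2 ∨ p1), u
3. ¬◇(p2 ∨ p1), u
4. ¬(p2 ∨ p1), u
5. ¬p2, u
6. ¬p1, u
7. ◇(p2 ∨ p1), v
8. ¬(p2 ∨ p1), v
9. ¬p2, v
10. ¬p1, v
11. p2 ∨ p1, w
12. p1, w
Accessibility: uRu, uRv, vRv, vRw, wRw
Complete open branch: countermodel on a T-frame, so not valid in T, nor in K (the same frame is also a K-frame).
S4-tableau for the negation ¬(◇◇(p2 ∨ p1) → ◇(p2 ∨ p1)):
1. ¬(◇◇(p2 ∨ p1) → ◇(p2 ∨ p1)), u
2. ◇◇(p2 ∨ p1), u
3. ¬◇(p2 ∨ p1), u
4. ¬(p2 ∨ p1), u
5. ¬p2, u
6. ¬p1, u
7. ◇(p2 ∨ p1), v
8. ¬(p2 ∨ p1), v
9. ¬p2, v
10. ¬p1, v
11. p2 ∨ p1, w
12. ¬(p2 ∨ p1), w
13. ¬p2, w
14. ¬p1, w
15. p1, w
Accessibility: uRu, uRv, uRw, vRv, vRw, wRw
Branch closes: p1 and ¬p1 both at w.
Every branch closes (one shown): valid in S4, hence also in S5 (every theorem of S4 is a theorem of S5).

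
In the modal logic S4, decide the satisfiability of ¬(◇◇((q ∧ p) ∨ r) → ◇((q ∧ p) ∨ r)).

No, unsatisfiable

1. ¬(◇◇((q ∧ p) ∨ r) → ◇((q ∧ p) ∨ r)), u
2. ◇◇((q ∧ p) ∨ r), u   [¬→-rule on 1]
3. ¬◇((q ∧ p) ∨ r), u   [¬→-rule on 1]
4. ¬((q ∧ p) ∨ r), u   [¬◇-rule on 3 via uRu]
5. ¬(q ∧ p), u   [¬∨-rule on 4]
6. ¬r, u   [¬∨-rule on 4]
7. ¬p, u   [¬∧-rule on 5 (branches; this branch)]
8. ◇((q ∧ p) ∨ r), v   [◇-rule on 2: fresh world v, uRv]
9. ¬((q ∧ p) ∨ r), v   [¬◇-rule on 3 via uRv]
10. ¬(q ∧ p), v   [¬∨-rule on 9]
11. ¬r, v   [¬∨-rule on 9]
12. ¬p, v   [¬∧-rule on 10 (branches; this branch)]
13. (q ∧ p) ∨ r, w   [◇-rule on 8: fresh world w, vRw]
14. ¬((q ∧ p) ∨ r), w   [¬◇-rule on 3 via uRw]
15. ¬(q ∧ p), w   [¬∨-rule on 14]
16. ¬r, w   [¬∨-rule on 14]
17. q ∧ p, w   [∨-rule on 13 (branches; this branch)]
18. q, w   [∧-rule on 17]
19. p, w   [∧-rule on 17]
20. ¬p, w   [¬∧-rule on 15 (branches; this branch)]
Accessibility: uRu, uRv, uRw, vRv, vRw, wRw
Branch closes: p and ¬p both at w.
All branches of the tableau close; one closing branch shown above.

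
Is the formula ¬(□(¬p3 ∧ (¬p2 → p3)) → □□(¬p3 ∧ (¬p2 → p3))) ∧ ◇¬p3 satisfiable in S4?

1. ¬(□(¬p3 ∧ (¬p2 → p3)) → □□(¬p3 ∧ (¬p2 → p3))) ∧ ◇¬p3, w0
2. ¬(□(¬p3 ∧ (¬p2 → p3)) → □□(¬p3 ∧ (¬p2 → p3))), w0
3. ◇¬p3, w0
4. □(¬p3 ∧ (¬p2 → p3)), w0
5. ¬□□(¬p3 ∧ (¬p2 → p3)), w0
6. ¬p3 ∧ (¬p2 → p3), w0
7. ¬p3, w0
8. ¬p2 → p3, w0
9. p2, w0
10. ¬p3, w1
11. ¬p3 ∧ (¬p2 → p3), w1
12. ¬p2 → p3, w1
13. p2, w1
14. ¬□(¬p3 ∧ (¬p2 → p3)), w2
15. ¬p3 ∧ (¬p2 → p3), w2
16. ¬p3, w2
17. ¬p2 → p3, w2
18. p2, w2
19. ¬(¬p3 ∧ (¬p2 → p3)), w3
20. ¬p3 ∧ (¬p2 → p3), w3
21. ¬p3, w3
22. ¬p2 → p3, w3
23. ¬(¬p2 → p3), w3
24. ¬p2, w3
25. p3, w3
Accessibility: w0Rw0, w0Rw1, w0Rw2, w0Rw3, w1Rw1, w2Rw2, w2Rw3, w3Rw3
Branch closes: p3 and ¬p3 both at w3.
Every branch closes; the branch above is one of them.

Unsatisfiable (every branch closes)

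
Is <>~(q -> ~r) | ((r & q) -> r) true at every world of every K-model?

Tableau for the negation ~(<>~(q -> ~r) | ((r & q) -> r)):
1. ~(<>~(q -> ~r) | ((r & q) -> r)), 0
2. ~<>~(q -> ~r), 0
3. ~((r & q) -> r), 0
4. r & q, 0
5. ~r, 0
6. r, 0
7. q, 0
Branch closes: r and ~r both at 0.
All branches of the negation close; one closing branch shown above.

Valid in K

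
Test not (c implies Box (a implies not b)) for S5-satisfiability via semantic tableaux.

1. not (c implies Box (a implies not b)), 0
2. c, 0
3. not Box (a implies not b), 0
4. not (a implies not b), 1
5. a, 1
6. b, 1
Accessibility: 0R0, 0R1, 1R0, 1R1

Satisfiable (open branch found)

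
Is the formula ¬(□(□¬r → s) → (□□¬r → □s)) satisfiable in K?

Unsatisfiable (every branch closes)

1. ¬(□(□¬r → s) → (□□¬r → □s)), u
2. □(□¬r → s), u   [¬→-rule on 1]
3. ¬(□□¬r → □s), u   [¬→-rule on 1]
4. □□¬r, u   [¬→-rule on 3]
5. ¬□s, u   [¬→-rule on 3]
6. ¬s, v   [¬□-rule on 5: fresh world v, uRv]
7. □¬r → s, v   [□-rule on 2 via uRv]
8. □¬r, v   [□-rule on 4 via uRv]
9. ¬□¬r, v   [→-rule on 7 (branches; this branch)]
10. r, w   [¬□-rule on 9: fresh world w, vRw]
11. ¬r, w   [□-rule on 8 via vRw]
Accessibility: uRv, vRw
Branch closes: r and ¬r both at w.
Every branch closes; the branch above is one of them.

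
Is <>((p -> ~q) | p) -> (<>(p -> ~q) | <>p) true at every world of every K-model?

Valid

Tableau for the negation ~(<>((p -> ~q) | p) -> (<>(p -> ~q) | <>p)):
1. ~(<>((p -> ~q) | p) -> (<>(p -> ~q) | <>p)), w0
2. <>((p -> ~q) | p), w0   [~->-rule on 1]
3. ~(<>(p -> ~q) | <>p), w0   [~->-rule on 1]
4. ~<>(p -> ~q), w0   [~|-rule on 3]
5. ~<>p, w0   [~|-rule on 3]
6. (p -> ~q) | p, w1   [<>-rule on 2: fresh world w1, w0Rw1]
7. ~(p -> ~q), w1   [~<>-rule on 4 via w0Rw1]
8. p, w1   [~->-rule on 7]
9. q, w1   [~->-rule on 7]
10. ~p, w1   [~<>-rule on 5 via w0Rw1]
Accessibility: w0Rw1
Branch closes: p and ~p both at w1.
Every branch of the negation's tableau closes; the branch above is one of them.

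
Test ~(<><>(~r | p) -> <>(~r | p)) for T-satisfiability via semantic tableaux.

Satisfiable

1. ~(<><>(~r | p) -> <>(~r | p)), 0
2. <><>(~r | p), 0
3. ~<>(~r | p), 0
4. ~(~r | p), 0
5. r, 0
6. ~p, 0
7. <>(~r | p), 1
8. ~(~r | p), 1
9. r, 1
10. ~p, 1
11. ~r | p, 2
12. p, 2
Accessibility: 0R0, 0R1, 1R1, 1R2, 2R2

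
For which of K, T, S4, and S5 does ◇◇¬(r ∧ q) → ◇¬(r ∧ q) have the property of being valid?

S4, S5

T-tableau for the negation ¬(◇◇¬(r ∧ q) → ◇¬(r ∧ q)):
1. ¬(◇◇¬(r ∧ q) → ◇¬(r ∧ q)), u
2. ◇◇¬(r ∧ q), u
3. ¬◇¬(r ∧ q), u
4. r ∧ q, u
5. r, u
6. q, u
7. ◇¬(r ∧ q), v
8. r ∧ q, v
9. r, v
10. q, v
11. ¬(r ∧ q), w
12. ¬q, w
Accessibility: uRu, uRv, vRv, vRw, wRw
Complete open branch: countermodel on a T-frame, so not valid in T, nor in K (the same frame is also a K-frame).
S4-tableau for the negation ¬(◇◇¬(r ∧ q) → ◇¬(r ∧ q)):
1. ¬(◇◇¬(r ∧ q) → ◇¬(r ∧ q)), u
2. ◇◇¬(r ∧ q), u
3. ¬◇¬(r ∧ q), u
4. r ∧ q, u
5. r, u
6. q, u
7. ◇¬(r ∧ q), v
8. r ∧ q, v
9. r, v
10. q, v
11. ¬(r ∧ q), w
12. r ∧ q, w
13. r, w
14. q, w
15. ¬q, w
Accessibility: uRu, uRv, uRw, vRv, vRw, wRw
Branch closes: q and ¬q both at w.
Every branch closes (one shown): valid in S4, hence also in S5 (every theorem of S4 is a theorem of S5).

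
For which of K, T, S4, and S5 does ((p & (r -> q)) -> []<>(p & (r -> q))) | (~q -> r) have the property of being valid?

S5-tableau for the negation ~(((p & (r -> q)) -> []<>(p & (r -> q))) | (~q -> r)):
1. ~(((p & (r -> q)) -> []<>(p & (r -> q))) | (~q -> r)), w0
2. ~((p & (r -> q)) -> []<>(p & (r -> q))), w0   [~|-rule on 1]
3. ~(~q -> r), w0   [~|-rule on 1]
4. p & (r -> q), w0   [~->-rule on 2]
5. ~[]<>(p & (r -> q)), w0   [~->-rule on 2]
6. ~q, w0   [~->-rule on 3]
7. ~r, w0   [~->-rule on 3]
8. p, w0   [&-rule on 4]
9. r -> q, w0   [&-rule on 4]
10. ~<>(p & (r -> q)), w1   [~[]-rule on 5: fresh world w1, w0Rw1]
11. ~(p & (r -> q)), w0   [~<>-rule on 10 via w1Rw0]
12. ~(p & (r -> q)), w1   [~<>-rule on 10 via w1Rw1]
13. ~(r -> q), w0   [~&-rule on 11 (branches; this branch)]
14. r, w0   [~->-rule on 13]
Accessibility: w0Rw0, w0Rw1, w1Rw0, w1Rw1
Branch closes: r and ~r both at w0.
Every branch closes (one shown): valid in S5.
S4-tableau for the negation ~(((p & (r -> q)) -> []<>(p & (r -> q))) | (~q -> r)):
1. ~(((p & (r -> q)) -> []<>(p & (r -> q))) | (~q -> r)), w0
2. ~((p & (r -> q)) -> []<>(p & (r -> q))), w0   [~|-rule on 1]
3. ~(~q -> r), w0   [~|-rule on 1]
4. p & (r -> q), w0   [~->-rule on 2]
5. ~[]<>(p & (r -> q)), w0   [~->-rule on 2]
6. ~q, w0   [~->-rule on 3]
7. ~r, w0   [~->-rule on 3]
8. p, w0   [&-rule on 4]
9. r -> q, w0   [&-rule on 4]
10. ~<>(p & (r -> q)), w1   [~[]-rule on 5: fresh world w1, w0Rw1]
11. ~(p & (r -> q)), w1   [~<>-rule on 10 via w1Rw1]
12. ~(r -> q), w1   [~&-rule on 11 (branches; this branch)]
13. r, w1   [~->-rule on 12]
14. ~q, w1   [~->-rule on 12]
Accessibility: w0Rw0, w0Rw1, w1Rw1
Complete open branch: countermodel on an S4-frame, so not valid in S4, nor in K, T (the same frame is also a K-frame and a T-frame).

S5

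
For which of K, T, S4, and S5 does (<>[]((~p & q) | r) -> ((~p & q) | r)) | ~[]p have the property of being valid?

S5

S5-tableau for the negation ~((<>[]((~p & q) | r) -> ((~p & q) | r)) | ~[]p):
1. ~((<>[]((~p & q) | r) -> ((~p & q) | r)) | ~[]p), u
2. ~(<>[]((~p & q) | r) -> ((~p & q) | r)), u
3. []p, u
4. <>[]((~p & q) | r), u
5. ~((~p & q) | r), u
6. ~(~p & q), u
7. ~r, u
8. p, u
9. ~q, u
10. []((~p & q) | r), v
11. p, v
12. (~p & q) | r, u
13. (~p & q) | r, v
14. ~p & q, u
15. ~p, u
16. q, u
Accessibility: uRu, uRv, vRu, vRv
Branch closes: p and ~p both at u.
Every branch closes (one shown): valid in S5.
S4-tableau for the negation ~((<>[]((~p & q) | r) -> ((~p & q) | r)) | ~[]p):
1. ~((<>[]((~p & q) | r) -> ((~p & q) | r)) | ~[]p), u
2. ~(<>[]((~p & q) | r) -> ((~p & q) | r)), u
3. []p, u
4. <>[]((~p & q) | r), u
5. ~((~p & q) | r), u
6. ~(~p & q), u
7. ~r, u
8. p, u
9. ~q, u
10. []((~p & q) | r), v
11. p, v
12. (~p & q) | r, v
13. r, v
Accessibility: uRu, uRv, vRv
Complete open branch: countermodel on an S4-frame, so not valid in S4, nor in K, T (the same frame is also a K-frame and a T-frame).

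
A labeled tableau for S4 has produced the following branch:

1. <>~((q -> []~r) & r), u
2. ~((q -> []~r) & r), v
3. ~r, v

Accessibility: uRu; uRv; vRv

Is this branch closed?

No atom appears with both signs at the same world.

Not closed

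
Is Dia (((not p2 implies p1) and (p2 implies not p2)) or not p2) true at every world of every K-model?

Tableau for the negation not Dia (((not p2 implies p1) and (p2 implies not p2)) or not p2):
1. not Dia (((not p2 implies p1) and (p2 implies not p2)) or not p2), 0
The negation has an open branch (countermodel exists).

Not valid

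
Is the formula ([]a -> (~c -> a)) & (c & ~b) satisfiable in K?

1. ([]a -> (~c -> a)) & (c & ~b), 0
2. []a -> (~c -> a), 0
3. c & ~b, 0
4. c, 0
5. ~b, 0
6. ~c -> a, 0
7. a, 0

Yes, satisfiable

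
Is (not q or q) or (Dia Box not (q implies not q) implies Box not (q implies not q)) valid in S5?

Yes, valid

Tableau for the negation not ((not q or q) or (Dia Box not (q implies not q) implies Box not (q implies not q))):
1. not ((not q or q) or (Dia Box not (q implies not q) implies Box not (q implies not q))), u
2. not (not q or q), u   [neg-or-rule on 1]
3. not (Dia Box not (q implies not q) implies Box not (q implies not q)), u   [neg-or-rule on 1]
4. q, u   [neg-or-rule on 2]
5. not q, u   [neg-or-rule on 2]
Accessibility: uRu
Branch closes: q and not q both at u.
Every branch of the negation's tableau closes; the branch above is one of them.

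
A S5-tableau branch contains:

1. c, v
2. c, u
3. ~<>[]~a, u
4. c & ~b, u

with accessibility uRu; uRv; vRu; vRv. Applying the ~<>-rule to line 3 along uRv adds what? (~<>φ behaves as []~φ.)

~<>φ behaves as []~φ: propagate the negated body to each accessible world.

~[]~a, v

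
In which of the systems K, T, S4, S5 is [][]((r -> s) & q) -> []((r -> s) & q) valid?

T, S4, S5

K-tableau for the negation ~([][]((r -> s) & q) -> []((r -> s) & q)):
1. ~([][]((r -> s) & q) -> []((r -> s) & q)), 0
2. [][]((r -> s) & q), 0
3. ~[]((r -> s) & q), 0
4. ~((r -> s) & q), 1
5. []((r -> s) & q), 1
6. ~q, 1
Accessibility: 0R1
Complete open branch: countermodel on a K-frame, so not valid in K.
T-tableau for the negation ~([][]((r -> s) & q) -> []((r -> s) & q)):
1. ~([][]((r -> s) & q) -> []((r -> s) & q)), 0
2. [][]((r -> s) & q), 0
3. ~[]((r -> s) & q), 0
4. []((r -> s) & q), 0
5. (r -> s) & q, 0
6. r -> s, 0
7. q, 0
8. s, 0
9. ~((r -> s) & q), 1
10. []((r -> s) & q), 1
11. (r -> s) & q, 1
12. r -> s, 1
13. q, 1
14. ~(r -> s), 1
15. r, 1
16. ~s, 1
17. s, 1
Accessibility: 0R0, 0R1, 1R1
Branch closes: s and ~s both at 1.
Every branch closes (one shown): valid in T, hence also in S4, S5 (every theorem of T is a theorem of S4 and S5).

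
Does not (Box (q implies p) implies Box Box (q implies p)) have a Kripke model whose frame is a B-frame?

1. not (Box (q implies p) implies Box Box (q implies p)), w0
2. Box (q implies p), w0   [neg-implies-rule on 1]
3. not Box Box (q implies p), w0   [neg-implies-rule on 1]
4. q implies p, w0   [Box-rule on 2 via w0Rw0]
5. p, w0   [implies-rule on 4 (branches; this branch)]
6. not Box (q implies p), w1   [neg-Box-rule on 3: fresh world w1, w0Rw1]
7. q implies p, w1   [Box-rule on 2 via w0Rw1]
8. p, w1   [implies-rule on 7 (branches; this branch)]
9. not (q implies p), w2   [neg-Box-rule on 6: fresh world w2, w1Rw2]
10. q, w2   [neg-implies-rule on 9]
11. not p, w2   [neg-implies-rule on 9]
Accessibility: w0Rw0, w0Rw1, w1Rw0, w1Rw1, w1Rw2, w2Rw1, w2Rw2

Satisfiable (open branch found)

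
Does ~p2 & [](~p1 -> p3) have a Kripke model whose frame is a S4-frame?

Satisfiable (open branch found)

1. ~p2 & [](~p1 -> p3), u
2. ~p2, u
3. [](~p1 -> p3), u
4. ~p1 -> p3, u
5. p3, u
Accessibility: uRu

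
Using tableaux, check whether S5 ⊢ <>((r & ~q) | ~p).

No, not valid

Tableau for the negation ~<>((r & ~q) | ~p):
1. ~<>((r & ~q) | ~p), u
2. ~((r & ~q) | ~p), u   [~<>-rule on 1 via uRu]
3. ~(r & ~q), u   [~|-rule on 2]
4. p, u   [~|-rule on 2]
5. q, u   [~&-rule on 3 (branches; this branch)]
Accessibility: uRu
The negation has an open branch (countermodel exists).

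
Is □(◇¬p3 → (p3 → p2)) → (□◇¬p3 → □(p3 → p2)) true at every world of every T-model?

Tableau for the negation ¬(□(◇¬p3 → (p3 → p2)) → (□◇¬p3 → □(p3 → p2))):
1. ¬(□(◇¬p3 → (p3 → p2)) → (□◇¬p3 → □(p3 → p2))), u
2. □(◇¬p3 → (p3 → p2)), u   [¬→-rule on 1]
3. ¬(□◇¬p3 → □(p3 → p2)), u   [¬→-rule on 1]
4. □◇¬p3, u   [¬→-rule on 3]
5. ¬□(p3 → p2), u   [¬→-rule on 3]
6. ◇¬p3 → (p3 → p2), u   [□-rule on 2 via uRu]
7. ◇¬p3, u   [□-rule on 4 via uRu]
8. p3 → p2, u   [→-rule on 6 (branches; this branch)]
9. p2, u   [→-rule on 8 (branches; this branch)]
10. ¬(p3 → p2), v   [¬□-rule on 5: fresh world v, uRv]
11. p3, v   [¬→-rule on 10]
12. ¬p2, v   [¬→-rule on 10]
13. ◇¬p3 → (p3 → p2), v   [□-rule on 2 via uRv]
14. ◇¬p3, v   [□-rule on 4 via uRv]
15. ¬◇¬p3, v   [→-rule on 13 (branches; this branch)]
16. ¬p3, w   [◇-rule on 7: fresh world w, uRw]
17. ◇¬p3 → (p3 → p2), w   [□-rule on 2 via uRw]
18. ◇¬p3, w   [□-rule on 4 via uRw]
19. p3 → p2, w   [→-rule on 17 (branches; this branch)]
20. p2, w   [→-rule on 19 (branches; this branch)]
21. ¬p3, x   [◇-rule on 14: fresh world x, vRx]
22. p3, x   [¬◇-rule on 15 via vRx]
Accessibility: uRu, uRv, uRw, vRv, vRx, wRw, xRx
Branch closes: p3 and ¬p3 both at x.
All branches of the negation close; one closing branch shown above.

Yes, valid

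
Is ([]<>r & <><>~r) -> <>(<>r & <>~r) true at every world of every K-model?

Tableau for the negation ~(([]<>r & <><>~r) -> <>(<>r & <>~r)):
1. ~(([]<>r & <><>~r) -> <>(<>r & <>~r)), 0
2. []<>r & <><>~r, 0   [~->-rule on 1]
3. ~<>(<>r & <>~r), 0   [~->-rule on 1]
4. []<>r, 0   [&-rule on 2]
5. <><>~r, 0   [&-rule on 2]
6. <>~r, 1   [<>-rule on 5: fresh world 1, 0R1]
7. ~(<>r & <>~r), 1   [~<>-rule on 3 via 0R1]
8. <>r, 1   [[]-rule on 4 via 0R1]
9. ~<>r, 1   [~&-rule on 7 (branches; this branch)]
10. ~r, 2   [<>-rule on 6: fresh world 2, 1R2]
11. r, 3   [<>-rule on 8: fresh world 3, 1R3]
12. ~r, 3   [~<>-rule on 9 via 1R3]
Accessibility: 0R1, 1R2, 1R3
Branch closes: r and ~r both at 3.
Every branch of the negation's tableau closes; the branch above is one of them.

Valid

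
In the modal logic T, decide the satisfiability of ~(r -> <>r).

Unsatisfiable

1. ~(r -> <>r), u
2. r, u   [~->-rule on 1]
3. ~<>r, u   [~->-rule on 1]
4. ~r, u   [~<>-rule on 3 via uRu]
Accessibility: uRu
Branch closes: r and ~r both at u.
Every branch closes; the branch above is one of them.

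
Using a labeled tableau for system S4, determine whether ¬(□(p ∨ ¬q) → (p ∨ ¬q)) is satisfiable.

No, unsatisfiable

1. ¬(□(p ∨ ¬q) → (p ∨ ¬q)), u
2. □(p ∨ ¬q), u
3. ¬(p ∨ ¬q), u
4. ¬p, u
5. q, u
6. p ∨ ¬q, u
7. ¬q, u
Accessibility: uRu
Branch closes: q and ¬q both at u.
All branches of the tableau close; one closing branch shown above.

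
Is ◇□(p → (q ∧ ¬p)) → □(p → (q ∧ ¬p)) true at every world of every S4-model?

Invalid (countermodel exists)

Tableau for the negation ¬(◇□(p → (q ∧ ¬p)) → □(p → (q ∧ ¬p))):
1. ¬(◇□(p → (q ∧ ¬p)) → □(p → (q ∧ ¬p))), w0
2. ◇□(p → (q ∧ ¬p)), w0
3. ¬□(p → (q ∧ ¬p)), w0
4. □(p → (q ∧ ¬p)), w1
5. p → (q ∧ ¬p), w1
6. q ∧ ¬p, w1
7. q, w1
8. ¬p, w1
9. ¬(p → (q ∧ ¬p)), w2
10. p, w2
11. ¬(q ∧ ¬p), w2
Accessibility: w0Rw0, w0Rw1, w0Rw2, w1Rw1, w2Rw2
The negation has an open branch (countermodel exists).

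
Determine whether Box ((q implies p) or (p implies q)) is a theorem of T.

Tableau for the negation not Box ((q implies p) or (p implies q)):
1. not Box ((q implies p) or (p implies q)), 0
2. not ((q implies p) or (p implies q)), 1   [neg-Box-rule on 1: fresh world 1, 0R1]
3. not (q implies p), 1   [neg-or-rule on 2]
4. not (p implies q), 1   [neg-or-rule on 2]
5. q, 1   [neg-implies-rule on 3]
6. not p, 1   [neg-implies-rule on 3]
7. p, 1   [neg-implies-rule on 4]
8. not q, 1   [neg-implies-rule on 4]
Accessibility: 0R0, 0R1, 1R1
Branch closes: p and not p both at 1.
All branches of the negation close; one closing branch shown above.

Yes, valid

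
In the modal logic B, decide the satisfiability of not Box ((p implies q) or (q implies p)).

Unsatisfiable (every branch closes)

1. not Box ((p implies q) or (q implies p)), w0
2. not ((p implies q) or (q implies p)), w1   [neg-Box-rule on 1: fresh world w1, w0Rw1]
3. not (p implies q), w1   [neg-or-rule on 2]
4. not (q implies p), w1   [neg-or-rule on 2]
5. p, w1   [neg-implies-rule on 3]
6. not q, w1   [neg-implies-rule on 3]
7. q, w1   [neg-implies-rule on 4]
8. not p, w1   [neg-implies-rule on 4]
Accessibility: w0Rw0, w0Rw1, w1Rw0, w1Rw1
Branch closes: q and not q both at w1.
(One branch shown.) All branches close.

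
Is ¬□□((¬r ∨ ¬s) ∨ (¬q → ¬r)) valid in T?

Invalid (countermodel exists)

Tableau for the negation □□((¬r ∨ ¬s) ∨ (¬q → ¬r)):
1. □□((¬r ∨ ¬s) ∨ (¬q → ¬r)), 0
2. □((¬r ∨ ¬s) ∨ (¬q → ¬r)), 0
3. (¬r ∨ ¬s) ∨ (¬q → ¬r), 0
4. ¬q → ¬r, 0
5. ¬r, 0
Accessibility: 0R0
The negation has an open branch (countermodel exists).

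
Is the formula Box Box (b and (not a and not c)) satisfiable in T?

Satisfiable (open branch found)

1. Box Box (b and (not a and not c)), u
2. Box (b and (not a and not c)), u   [Box-rule on 1 via uRu]
3. b and (not a and not c), u   [Box-rule on 2 via uRu]
4. b, u   [and-rule on 3]
5. not a and not c, u   [and-rule on 3]
6. not a, u   [and-rule on 5]
7. not c, u   [and-rule on 5]
Accessibility: uRu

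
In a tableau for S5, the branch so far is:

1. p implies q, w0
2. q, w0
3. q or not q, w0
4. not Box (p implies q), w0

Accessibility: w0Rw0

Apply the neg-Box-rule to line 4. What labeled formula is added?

a fresh world w1 with w0Rw1, and not (p implies q) at w1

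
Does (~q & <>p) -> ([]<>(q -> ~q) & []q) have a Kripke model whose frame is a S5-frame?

1. (~q & <>p) -> ([]<>(q -> ~q) & []q), u
2. ~(~q & <>p), u
3. ~<>p, u
4. ~p, u
Accessibility: uRu

Satisfiable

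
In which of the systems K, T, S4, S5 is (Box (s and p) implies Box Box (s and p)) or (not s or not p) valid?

S4, S5

T-tableau for the negation not ((Box (s and p) implies Box Box (s and p)) or (not s or not p)):
1. not ((Box (s and p) implies Box Box (s and p)) or (not s or not p)), u
2. not (Box (s and p) implies Box Box (s and p)), u
3. not (not s or not p), u
4. Box (s and p), u
5. not Box Box (s and p), u
6. s, u
7. p, u
8. s and p, u
9. not Box (s and p), v
10. s and p, v
11. s, v
12. p, v
13. not (s and p), w
14. not p, w
Accessibility: uRu, uRv, vRv, vRw, wRw
Complete open branch: countermodel on a T-frame, so not valid in T, nor in K (the same frame is also a K-frame).
S4-tableau for the negation not ((Box (s and p) implies Box Box (s and p)) or (not s or not p)):
1. not ((Box (s and p) implies Box Box (s and p)) or (not s or not p)), u
2. not (Box (s and p) implies Box Box (s and p)), u
3. not (not s or not p), u
4. Box (s and p), u
5. not Box Box (s and p), u
6. s, u
7. p, u
8. s and p, u
9. not Box (s and p), v
10. s and p, v
11. s, v
12. p, v
13. not (s and p), w
14. s and p, w
15. s, w
16. p, w
17. not p, w
Accessibility: uRu, uRv, uRw, vRv, vRw, wRw
Branch closes: p and not p both at w.
Every branch closes (one shown): valid in S4, hence also in S5 (every theorem of S4 is a theorem of S5).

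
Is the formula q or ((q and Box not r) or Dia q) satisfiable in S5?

Yes, satisfiable

1. q or ((q and Box not r) or Dia q), u
2. (q and Box not r) or Dia q, u
3. Dia q, u
4. q, v
Accessibility: uRu, uRv, vRu, vRv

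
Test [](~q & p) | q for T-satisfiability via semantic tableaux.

1. [](~q & p) | q, u
2. q, u
Accessibility: uRu

Satisfiable (open branch found)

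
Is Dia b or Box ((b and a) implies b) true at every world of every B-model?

Tableau for the negation not (Dia b or Box ((b and a) implies b)):
1. not (Dia b or Box ((b and a) implies b)), w0
2. not Dia b, w0
3. not Box ((b and a) implies b), w0
4. not b, w0
5. not ((b and a) implies b), w1
6. b and a, w1
7. not b, w1
8. b, w1
9. a, w1
Accessibility: w0Rw0, w0Rw1, w1Rw0, w1Rw1
Branch closes: b and not b both at w1.
All branches of the negation close; one closing branch shown above.

Valid in B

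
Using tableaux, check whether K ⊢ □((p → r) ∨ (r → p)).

Tableau for the negation ¬□((p → r) ∨ (r → p)):
1. ¬□((p → r) ∨ (r → p)), w0
2. ¬((p → r) ∨ (r → p)), w1
3. ¬(p → r), w1
4. ¬(r → p), w1
5. p, w1
6. ¬r, w1
7. r, w1
8. ¬p, w1
Accessibility: w0Rw1
Branch closes: r and ¬r both at w1.
Every branch of the negation's tableau closes; the branch above is one of them.

Yes, valid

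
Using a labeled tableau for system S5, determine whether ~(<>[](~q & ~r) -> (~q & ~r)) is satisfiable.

No, unsatisfiable

1. ~(<>[](~q & ~r) -> (~q & ~r)), w0
2. <>[](~q & ~r), w0
3. ~(~q & ~r), w0
4. r, w0
5. [](~q & ~r), w1
6. ~q & ~r, w0
7. ~q, w0
8. ~r, w0
Accessibility: w0Rw0, w0Rw1, w1Rw0, w1Rw1
Branch closes: r and ~r both at w0.
(One branch shown.) All branches close.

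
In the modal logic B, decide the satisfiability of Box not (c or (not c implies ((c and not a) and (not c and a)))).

Satisfiable

1. Box not (c or (not c implies ((c and not a) and (not c and a)))), u
2. not (c or (not c implies ((c and not a) and (not c and a)))), u   [Box-rule on 1 via uRu]
3. not c, u   [neg-or-rule on 2]
4. not (not c implies ((c and not a) and (not c and a))), u   [neg-or-rule on 2]
5. not ((c and not a) and (not c and a)), u   [neg-implies-rule on 4]
6. not (not c and a), u   [neg-and-rule on 5 (branches; this branch)]
7. not a, u   [neg-and-rule on 6 (branches; this branch)]
Accessibility: uRu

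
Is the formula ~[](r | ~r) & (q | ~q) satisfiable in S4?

Unsatisfiable (every branch closes)

1. ~[](r | ~r) & (q | ~q), w0
2. ~[](r | ~r), w0
3. q | ~q, w0
4. ~q, w0
5. ~(r | ~r), w1
6. ~r, w1
7. r, w1
Accessibility: w0Rw0, w0Rw1, w1Rw1
Branch closes: r and ~r both at w1.
All branches of the tableau close; one closing branch shown above.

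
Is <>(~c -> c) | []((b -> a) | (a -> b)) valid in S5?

Tableau for the negation ~(<>(~c -> c) | []((b -> a) | (a -> b))):
1. ~(<>(~c -> c) | []((b -> a) | (a -> b))), u
2. ~<>(~c -> c), u   [~|-rule on 1]
3. ~[]((b -> a) | (a -> b)), u   [~|-rule on 1]
4. ~(~c -> c), u   [~<>-rule on 2 via uRu]
5. ~c, u   [~->-rule on 4]
6. ~((b -> a) | (a -> b)), v   [~[]-rule on 3: fresh world v, uRv]
7. ~(b -> a), v   [~|-rule on 6]
8. ~(a -> b), v   [~|-rule on 6]
9. b, v   [~->-rule on 7]
10. ~a, v   [~->-rule on 7]
11. a, v   [~->-rule on 8]
12. ~b, v   [~->-rule on 8]
Accessibility: uRu, uRv, vRu, vRv
Branch closes: a and ~a both at v.
All branches of the negation close; one closing branch shown above.

Valid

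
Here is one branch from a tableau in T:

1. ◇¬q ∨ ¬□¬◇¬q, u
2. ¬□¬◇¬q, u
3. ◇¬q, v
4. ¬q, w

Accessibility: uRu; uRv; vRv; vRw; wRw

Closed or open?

Not closed

There is no literal clash: for every atom and world, at most one sign appears.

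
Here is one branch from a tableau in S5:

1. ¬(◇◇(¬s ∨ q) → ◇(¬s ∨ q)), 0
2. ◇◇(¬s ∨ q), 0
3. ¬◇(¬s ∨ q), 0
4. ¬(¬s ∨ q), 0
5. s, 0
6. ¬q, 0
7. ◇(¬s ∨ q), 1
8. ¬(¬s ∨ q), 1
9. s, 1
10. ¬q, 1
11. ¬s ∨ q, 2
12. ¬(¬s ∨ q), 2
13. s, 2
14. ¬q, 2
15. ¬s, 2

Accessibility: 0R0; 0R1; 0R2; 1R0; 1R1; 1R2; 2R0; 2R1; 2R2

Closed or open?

Both s and ¬s appear at 2.

Yes, closed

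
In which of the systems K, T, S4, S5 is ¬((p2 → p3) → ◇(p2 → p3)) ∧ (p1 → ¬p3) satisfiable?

K

K-tableau for the formula:
1. ¬((p2 → p3) → ◇(p2 → p3)) ∧ (p1 → ¬p3), w0
2. ¬((p2 → p3) → ◇(p2 → p3)), w0
3. p1 → ¬p3, w0
4. p2 → p3, w0
5. ¬◇(p2 → p3), w0
6. ¬p3, w0
7. ¬p2, w0
Complete open branch: satisfiable in K.
T-tableau for the formula:
1. ¬((p2 → p3) → ◇(p2 → p3)) ∧ (p1 → ¬p3), w0
2. ¬((p2 → p3) → ◇(p2 → p3)), w0
3. p1 → ¬p3, w0
4. p2 → p3, w0
5. ¬◇(p2 → p3), w0
6. ¬(p2 → p3), w0
7. p2, w0
8. ¬p3, w0
9. p3, w0
Accessibility: w0Rw0
Branch closes: p3 and ¬p3 both at w0.
Every branch closes (one shown): unsatisfiable in T, hence also in S4, S5 (every S4/S5-frame is a T-frame).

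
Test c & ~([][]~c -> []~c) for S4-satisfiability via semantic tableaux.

Unsatisfiable

1. c & ~([][]~c -> []~c), w0
2. c, w0   [&-rule on 1]
3. ~([][]~c -> []~c), w0   [&-rule on 1]
4. [][]~c, w0   [~->-rule on 3]
5. ~[]~c, w0   [~->-rule on 3]
6. []~c, w0   [[]-rule on 4 via w0Rw0]
7. ~c, w0   [[]-rule on 6 via w0Rw0]
Accessibility: w0Rw0
Branch closes: c and ~c both at w0.
(One branch shown.) All branches close.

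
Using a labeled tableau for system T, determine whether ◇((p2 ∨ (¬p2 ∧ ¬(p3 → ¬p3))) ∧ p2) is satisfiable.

1. ◇((p2 ∨ (¬p2 ∧ ¬(p3 → ¬p3))) ∧ p2), 0
2. (p2 ∨ (¬p2 ∧ ¬(p3 → ¬p3))) ∧ p2, 1
3. p2 ∨ (¬p2 ∧ ¬(p3 → ¬p3)), 1
4. p2, 1
Accessibility: 0R0, 0R1, 1R1

Yes, satisfiable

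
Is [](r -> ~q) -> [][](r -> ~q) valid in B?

Tableau for the negation ~([](r -> ~q) -> [][](r -> ~q)):
1. ~([](r -> ~q) -> [][](r -> ~q)), w0
2. [](r -> ~q), w0
3. ~[][](r -> ~q), w0
4. r -> ~q, w0
5. ~q, w0
6. ~[](r -> ~q), w1
7. r -> ~q, w1
8. ~q, w1
9. ~(r -> ~q), w2
10. r, w2
11. q, w2
Accessibility: w0Rw0, w0Rw1, w1Rw0, w1Rw1, w1Rw2, w2Rw1, w2Rw2
The negation has an open branch (countermodel exists).

Not valid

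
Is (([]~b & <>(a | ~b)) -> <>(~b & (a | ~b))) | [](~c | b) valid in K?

Tableau for the negation ~((([]~b & <>(a | ~b)) -> <>(~b & (a | ~b))) | [](~c | b)):
1. ~((([]~b & <>(a | ~b)) -> <>(~b & (a | ~b))) | [](~c | b)), w0
2. ~(([]~b & <>(a | ~b)) -> <>(~b & (a | ~b))), w0   [~|-rule on 1]
3. ~[](~c | b), w0   [~|-rule on 1]
4. []~b & <>(a | ~b), w0   [~->-rule on 2]
5. ~<>(~b & (a | ~b)), w0   [~->-rule on 2]
6. []~b, w0   [&-rule on 4]
7. <>(a | ~b), w0   [&-rule on 4]
8. ~(~c | b), w1   [~[]-rule on 3: fresh world w1, w0Rw1]
9. c, w1   [~|-rule on 8]
10. ~b, w1   [~|-rule on 8]
11. ~(~b & (a | ~b)), w1   [~<>-rule on 5 via w0Rw1]
12. ~(a | ~b), w1   [~&-rule on 11 (branches; this branch)]
13. ~a, w1   [~|-rule on 12]
14. b, w1   [~|-rule on 12]
Accessibility: w0Rw1
Branch closes: b and ~b both at w1.
All branches of the negation close; one closing branch shown above.

Valid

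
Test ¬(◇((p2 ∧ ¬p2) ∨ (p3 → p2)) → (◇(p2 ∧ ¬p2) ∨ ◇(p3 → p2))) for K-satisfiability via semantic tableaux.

Unsatisfiable (every branch closes)

1. ¬(◇((p2 ∧ ¬p2) ∨ (p3 → p2)) → (◇(p2 ∧ ¬p2) ∨ ◇(p3 → p2))), u
2. ◇((p2 ∧ ¬p2) ∨ (p3 → p2)), u   [¬→-rule on 1]
3. ¬(◇(p2 ∧ ¬p2) ∨ ◇(p3 → p2)), u   [¬→-rule on 1]
4. ¬◇(p2 ∧ ¬p2), u   [¬∨-rule on 3]
5. ¬◇(p3 → p2), u   [¬∨-rule on 3]
6. (p2 ∧ ¬p2) ∨ (p3 → p2), v   [◇-rule on 2: fresh world v, uRv]
7. ¬(p2 ∧ ¬p2), v   [¬◇-rule on 4 via uRv]
8. ¬(p3 → p2), v   [¬◇-rule on 5 via uRv]
9. p3, v   [¬→-rule on 8]
10. ¬p2, v   [¬→-rule on 8]
11. p3 → p2, v   [∨-rule on 6 (branches; this branch)]
12. p2, v   [→-rule on 11 (branches; this branch)]
Accessibility: uRv
Branch closes: p2 and ¬p2 both at v.
Every branch closes; the branch above is one of them.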